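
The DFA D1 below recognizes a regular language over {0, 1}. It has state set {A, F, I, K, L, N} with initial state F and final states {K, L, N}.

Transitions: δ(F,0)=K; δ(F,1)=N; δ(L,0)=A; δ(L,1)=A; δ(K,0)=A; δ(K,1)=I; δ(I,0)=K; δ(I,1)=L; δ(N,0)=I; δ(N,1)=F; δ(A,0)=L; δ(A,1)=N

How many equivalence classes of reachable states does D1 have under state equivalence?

All states are reachable from the start state.
Start with accepting vs non-accepting: {K,L,N} | {A,F,I}.
Stable partition: {K,L,N} | {A,F,I} — 2 equivalence classes.

2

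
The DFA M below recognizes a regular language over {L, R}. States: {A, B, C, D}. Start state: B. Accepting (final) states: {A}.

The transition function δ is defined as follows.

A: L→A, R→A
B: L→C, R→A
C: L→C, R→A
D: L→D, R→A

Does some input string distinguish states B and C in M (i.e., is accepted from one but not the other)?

States {D} cannot be reached from the start state, so discard them.
P0 = {A} | {B,C}.
No further refinement is possible. Final partition (2 blocks): {A} | {B,C}.
B and C lie in the same block of the stable partition, so they are equivalent — no string distinguishes them.

No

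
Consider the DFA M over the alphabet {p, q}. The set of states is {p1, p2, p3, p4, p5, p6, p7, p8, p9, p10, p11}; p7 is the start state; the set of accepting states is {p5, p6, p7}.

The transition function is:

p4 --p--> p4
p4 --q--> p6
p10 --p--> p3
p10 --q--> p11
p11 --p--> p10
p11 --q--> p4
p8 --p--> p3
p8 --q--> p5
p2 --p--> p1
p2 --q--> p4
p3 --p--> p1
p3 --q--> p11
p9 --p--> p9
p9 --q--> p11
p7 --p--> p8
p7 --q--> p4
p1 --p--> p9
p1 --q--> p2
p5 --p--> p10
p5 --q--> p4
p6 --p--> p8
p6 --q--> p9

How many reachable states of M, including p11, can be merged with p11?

P0 = {p5,p6,p7} | {p1,p2,p3,p4,p8,p9,p10,p11}.
Split {p1,p2,p3,p4,p8,p9,p10,p11} by δ(·,q) → {p1,p2,p3,p9,p10,p11} and {p4,p8}.
On input p, block {p5,p6,p7} splits into {p6,p7} and {p5}.
Refine {p6,p7} on symbol q: members go to different blocks, giving {p6} and {p7}.
Refine {p1,p2,p3,p9,p10,p11} on symbol q: members go to different blocks, giving {p1,p3,p9,p10} and {p2,p11}.
Split {p4,p8} by δ(·,p) → {p4} and {p8}.
The partition is now stable with 7 blocks: {p6} | {p1,p3,p9,p10} | {p4} | {p5} | {p7} | {p2,p11} | {p8}.
The equivalence class containing p11 is {p2,p11}, of size 2.

2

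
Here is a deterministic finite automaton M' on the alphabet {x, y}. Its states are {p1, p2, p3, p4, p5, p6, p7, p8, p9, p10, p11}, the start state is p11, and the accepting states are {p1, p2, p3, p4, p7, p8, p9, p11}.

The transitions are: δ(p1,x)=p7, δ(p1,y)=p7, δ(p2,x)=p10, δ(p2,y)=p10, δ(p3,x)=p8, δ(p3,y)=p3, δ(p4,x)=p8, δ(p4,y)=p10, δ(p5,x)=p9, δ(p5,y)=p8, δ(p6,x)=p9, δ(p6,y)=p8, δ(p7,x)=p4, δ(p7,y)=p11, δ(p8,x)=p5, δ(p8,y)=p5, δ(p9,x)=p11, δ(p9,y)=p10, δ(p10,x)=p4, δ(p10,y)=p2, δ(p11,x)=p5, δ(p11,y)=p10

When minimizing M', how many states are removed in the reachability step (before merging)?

4

No path from p11 leads to p1, p3, p6, p7; the other 7 states are all reachable.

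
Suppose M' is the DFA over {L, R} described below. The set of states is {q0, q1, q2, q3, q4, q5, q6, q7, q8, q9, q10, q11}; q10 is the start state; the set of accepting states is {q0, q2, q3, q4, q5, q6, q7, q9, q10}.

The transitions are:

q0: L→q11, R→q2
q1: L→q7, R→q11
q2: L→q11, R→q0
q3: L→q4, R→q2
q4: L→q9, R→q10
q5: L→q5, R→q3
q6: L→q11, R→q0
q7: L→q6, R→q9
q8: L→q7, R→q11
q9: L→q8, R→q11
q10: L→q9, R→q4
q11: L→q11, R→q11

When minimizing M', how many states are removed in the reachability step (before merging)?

3

BFS from q10 reaches {q0, q2, q4, q6, q7, q8, q9, q10, q11}; the 3 state(s) q1, q3, q5 are never visited.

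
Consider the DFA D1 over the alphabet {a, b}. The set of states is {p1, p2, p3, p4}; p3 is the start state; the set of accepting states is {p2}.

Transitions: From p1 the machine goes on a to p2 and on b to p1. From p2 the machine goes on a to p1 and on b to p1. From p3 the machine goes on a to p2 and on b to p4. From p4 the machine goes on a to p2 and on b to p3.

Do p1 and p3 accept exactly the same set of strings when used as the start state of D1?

Yes

All states are reachable from the start state.
P0 = {p2} | {p1,p3,p4}.
Stable partition: {p2} | {p1,p3,p4} — 2 equivalence classes.
p1 and p3 lie in the same block of the stable partition, so they are equivalent — no string distinguishes them.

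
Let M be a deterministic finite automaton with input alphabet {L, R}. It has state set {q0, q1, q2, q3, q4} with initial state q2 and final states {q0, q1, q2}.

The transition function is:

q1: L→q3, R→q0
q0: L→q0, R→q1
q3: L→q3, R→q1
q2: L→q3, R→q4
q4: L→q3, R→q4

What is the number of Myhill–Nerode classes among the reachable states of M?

5

P0 = {q0,q1,q2} | {q3,q4}.
Refine {q0,q1,q2} on symbol L: members go to different blocks, giving {q1,q2} and {q0}.
On input R, block {q1,q2} splits into {q1} and {q2}.
Refine {q3,q4} on symbol R: members go to different blocks, giving {q3} and {q4}.
Stable partition: {q1} | {q3} | {q0} | {q2} | {q4} — 5 equivalence classes.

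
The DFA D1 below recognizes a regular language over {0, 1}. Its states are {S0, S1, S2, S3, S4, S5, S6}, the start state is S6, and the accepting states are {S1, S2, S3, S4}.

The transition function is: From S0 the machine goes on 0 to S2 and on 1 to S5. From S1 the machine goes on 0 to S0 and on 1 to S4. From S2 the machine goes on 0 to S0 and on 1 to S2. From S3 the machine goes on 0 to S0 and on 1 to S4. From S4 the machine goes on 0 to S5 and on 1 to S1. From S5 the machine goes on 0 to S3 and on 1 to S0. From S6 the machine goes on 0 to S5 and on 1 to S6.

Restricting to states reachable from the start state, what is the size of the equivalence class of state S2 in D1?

Every state is reachable, so we keep all 7.
Start with accepting vs non-accepting: {S1,S2,S3,S4} | {S0,S5,S6}.
On input 0, block {S0,S5,S6} splits into {S0,S5} and {S6}.
The partition is now stable with 3 blocks: {S1,S2,S3,S4} | {S0,S5} | {S6}.
The equivalence class containing S2 is {S1,S2,S3,S4}, of size 4.

4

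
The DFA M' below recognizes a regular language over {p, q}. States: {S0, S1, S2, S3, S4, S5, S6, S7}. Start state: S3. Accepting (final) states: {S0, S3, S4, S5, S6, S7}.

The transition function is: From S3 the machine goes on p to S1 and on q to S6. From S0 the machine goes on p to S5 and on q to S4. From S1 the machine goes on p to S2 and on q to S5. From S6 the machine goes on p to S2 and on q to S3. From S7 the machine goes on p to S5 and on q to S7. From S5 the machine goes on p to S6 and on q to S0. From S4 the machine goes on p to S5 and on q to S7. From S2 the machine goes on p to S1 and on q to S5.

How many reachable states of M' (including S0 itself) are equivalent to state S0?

Initial partition by acceptance: {S0,S3,S4,S5,S6,S7} | {S1,S2}.
On input p, block {S0,S3,S4,S5,S6,S7} splits into {S0,S4,S5,S7} and {S3,S6}.
Refine {S0,S4,S5,S7} on symbol p: members go to different blocks, giving {S0,S4,S7} and {S5}.
Stable partition: {S0,S4,S7} | {S1,S2} | {S3,S6} | {S5} — 4 equivalence classes.
State S0 belongs to the block {S0,S4,S7}, which has 3 states.

3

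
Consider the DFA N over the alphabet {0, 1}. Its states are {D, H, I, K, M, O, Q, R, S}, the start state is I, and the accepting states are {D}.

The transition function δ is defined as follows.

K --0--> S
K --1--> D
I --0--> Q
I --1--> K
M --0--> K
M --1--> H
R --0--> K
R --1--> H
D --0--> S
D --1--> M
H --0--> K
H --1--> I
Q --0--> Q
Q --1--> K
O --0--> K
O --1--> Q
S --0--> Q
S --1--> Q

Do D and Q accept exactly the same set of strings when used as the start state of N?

First remove the unreachable states {O,R}; 7 states remain.
P0 = {D} | {H,I,K,M,Q,S}.
On input 1, block {H,I,K,M,Q,S} splits into {H,I,M,Q,S} and {K}.
On input 0, block {H,I,M,Q,S} splits into {I,Q,S} and {H,M}.
On input 1, block {I,Q,S} splits into {I,Q} and {S}.
Split {H,M} by δ(·,1) → {H} and {M}.
Stable partition: {D} | {I,Q} | {K} | {H} | {S} | {M} — 6 equivalence classes.
D and Q end up in different blocks, so they are distinguishable. For instance, the string 'ε' is accepted from only D.

No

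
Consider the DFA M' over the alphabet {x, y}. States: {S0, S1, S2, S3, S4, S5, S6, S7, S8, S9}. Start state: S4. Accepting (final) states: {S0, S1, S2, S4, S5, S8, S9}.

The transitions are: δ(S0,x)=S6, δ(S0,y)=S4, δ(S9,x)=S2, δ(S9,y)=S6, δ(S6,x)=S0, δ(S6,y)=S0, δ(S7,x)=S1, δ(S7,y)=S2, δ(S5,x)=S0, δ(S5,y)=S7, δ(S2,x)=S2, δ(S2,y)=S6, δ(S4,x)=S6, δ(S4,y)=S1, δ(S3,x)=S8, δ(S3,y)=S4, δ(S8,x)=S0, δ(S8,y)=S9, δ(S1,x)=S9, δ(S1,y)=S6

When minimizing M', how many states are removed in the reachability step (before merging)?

4

BFS from S4 reaches {S0, S1, S2, S4, S6, S9}; the 4 state(s) S3, S5, S7, S8 are never visited.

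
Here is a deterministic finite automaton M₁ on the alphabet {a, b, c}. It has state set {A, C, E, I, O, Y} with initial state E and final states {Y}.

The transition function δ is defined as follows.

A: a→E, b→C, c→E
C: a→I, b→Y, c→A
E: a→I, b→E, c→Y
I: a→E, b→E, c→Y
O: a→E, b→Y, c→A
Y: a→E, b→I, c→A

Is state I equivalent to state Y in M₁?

Reachable states from the start: {A,C,E,I,Y}. Unreachable: {O} — drop them.
Initial partition by acceptance: {Y} | {A,C,E,I}.
Refine {A,C,E,I} on symbol b: members go to different blocks, giving {A,E,I} and {C}.
Refine {A,E,I} on symbol b: members go to different blocks, giving {E,I} and {A}.
The partition is now stable with 4 blocks: {Y} | {E,I} | {C} | {A}.
I and Y end up in different blocks, so they are distinguishable. For instance, the string 'ε' is accepted from only Y.

No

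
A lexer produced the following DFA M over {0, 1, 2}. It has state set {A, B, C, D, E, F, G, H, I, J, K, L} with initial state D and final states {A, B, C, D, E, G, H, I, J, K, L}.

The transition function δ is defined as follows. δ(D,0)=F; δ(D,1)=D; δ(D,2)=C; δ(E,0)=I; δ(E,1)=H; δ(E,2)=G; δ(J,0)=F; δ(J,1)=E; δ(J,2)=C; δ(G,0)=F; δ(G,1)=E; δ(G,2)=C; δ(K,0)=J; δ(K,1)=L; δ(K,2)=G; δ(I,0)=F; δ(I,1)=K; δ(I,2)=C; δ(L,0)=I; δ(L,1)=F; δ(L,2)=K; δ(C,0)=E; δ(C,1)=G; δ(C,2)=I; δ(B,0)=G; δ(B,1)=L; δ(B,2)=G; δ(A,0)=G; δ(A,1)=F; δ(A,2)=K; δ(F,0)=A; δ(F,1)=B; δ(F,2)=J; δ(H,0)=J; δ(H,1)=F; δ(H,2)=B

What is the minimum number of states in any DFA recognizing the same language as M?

6

P0 = {A,B,C,D,E,G,H,I,J,K,L} | {F}.
Split {A,B,C,D,E,G,H,I,J,K,L} by δ(·,0) → {A,B,C,E,H,K,L} and {D,G,I,J}.
Refine {A,B,C,E,H,K,L} on symbol 0: members go to different blocks, giving {A,B,E,H,K,L} and {C}.
On input 1, block {A,B,E,H,K,L} splits into {A,H,L} and {B,E,K}.
Split {D,G,I,J} by δ(·,1) → {G,I,J} and {D}.
The partition is now stable with 6 blocks: {A,H,L} | {F} | {G,I,J} | {C} | {B,E,K} | {D}.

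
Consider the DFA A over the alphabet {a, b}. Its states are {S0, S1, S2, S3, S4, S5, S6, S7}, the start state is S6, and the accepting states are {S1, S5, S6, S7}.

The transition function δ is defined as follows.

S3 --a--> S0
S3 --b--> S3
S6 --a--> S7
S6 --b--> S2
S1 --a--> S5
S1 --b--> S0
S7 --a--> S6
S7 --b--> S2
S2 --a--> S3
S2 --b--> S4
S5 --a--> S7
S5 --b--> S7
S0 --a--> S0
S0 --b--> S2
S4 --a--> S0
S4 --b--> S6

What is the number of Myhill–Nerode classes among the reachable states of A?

States {S1,S5} cannot be reached from the start state, so discard them.
Start with accepting vs non-accepting: {S6,S7} | {S0,S2,S3,S4}.
Refine {S0,S2,S3,S4} on symbol b: members go to different blocks, giving {S0,S2,S3} and {S4}.
Refine {S0,S2,S3} on symbol b: members go to different blocks, giving {S0,S3} and {S2}.
Refine {S0,S3} on symbol b: members go to different blocks, giving {S0} and {S3}.
No further refinement is possible. Final partition (5 blocks): {S6,S7} | {S0} | {S4} | {S2} | {S3}.

5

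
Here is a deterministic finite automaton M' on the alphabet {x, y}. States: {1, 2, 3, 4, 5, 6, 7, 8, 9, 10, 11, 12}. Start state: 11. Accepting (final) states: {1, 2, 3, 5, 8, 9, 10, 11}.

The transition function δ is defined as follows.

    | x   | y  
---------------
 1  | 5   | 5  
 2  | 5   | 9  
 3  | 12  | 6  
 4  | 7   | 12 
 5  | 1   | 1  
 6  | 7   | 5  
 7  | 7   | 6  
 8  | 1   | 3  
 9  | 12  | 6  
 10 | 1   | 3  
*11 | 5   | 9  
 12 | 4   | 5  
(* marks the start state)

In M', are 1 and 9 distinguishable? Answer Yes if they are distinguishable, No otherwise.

Reachable states from the start: {1,4,5,6,7,9,11,12}. Unreachable: {2,3,8,10} — drop them.
P0 = {1,5,9,11} | {4,6,7,12}.
Refine {1,5,9,11} on symbol x: members go to different blocks, giving {1,5,11} and {9}.
Split {1,5,11} by δ(·,y) → {1,5} and {11}.
Split {4,6,7,12} by δ(·,y) → {4,7} and {6,12}.
The partition is now stable with 5 blocks: {1,5} | {4,7} | {9} | {11} | {6,12}.
1 and 9 end up in different blocks, so they are distinguishable. For instance, the string 'x' is accepted from only 1.

Yes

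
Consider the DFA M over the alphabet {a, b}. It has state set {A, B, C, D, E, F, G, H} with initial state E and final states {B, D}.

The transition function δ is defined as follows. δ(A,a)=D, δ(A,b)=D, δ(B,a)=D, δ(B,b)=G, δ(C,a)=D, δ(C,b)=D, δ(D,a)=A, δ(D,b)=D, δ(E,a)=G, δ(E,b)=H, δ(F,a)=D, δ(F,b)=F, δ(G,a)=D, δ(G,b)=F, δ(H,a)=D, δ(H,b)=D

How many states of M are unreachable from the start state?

Starting at E and following transitions, the reachable set is {A, D, E, F, G, H}. That leaves B, C unreachable — 2 in total.

2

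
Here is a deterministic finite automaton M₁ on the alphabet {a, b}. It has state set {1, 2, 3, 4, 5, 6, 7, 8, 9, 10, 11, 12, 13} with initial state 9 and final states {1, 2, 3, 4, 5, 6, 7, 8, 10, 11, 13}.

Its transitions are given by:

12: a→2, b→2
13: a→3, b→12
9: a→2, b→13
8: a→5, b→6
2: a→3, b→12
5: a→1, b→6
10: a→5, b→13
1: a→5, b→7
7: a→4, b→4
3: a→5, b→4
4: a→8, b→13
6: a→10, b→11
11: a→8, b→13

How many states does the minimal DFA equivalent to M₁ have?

6

Start with accepting vs non-accepting: {1,2,3,4,5,6,7,8,10,11,13} | {9,12}.
Split {1,2,3,4,5,6,7,8,10,11,13} by δ(·,b) → {1,3,4,5,6,7,8,10,11} and {2,13}.
Split {1,3,4,5,6,7,8,10,11} by δ(·,b) → {1,3,5,6,7,8} and {4,10,11}.
On input a, block {1,3,5,6,7,8} splits into {1,3,5,8} and {6,7}.
Refine {1,3,5,8} on symbol b: members go to different blocks, giving {1,5,8} and {3}.
Stable partition: {1,5,8} | {9,12} | {2,13} | {4,10,11} | {6,7} | {3} — 6 equivalence classes.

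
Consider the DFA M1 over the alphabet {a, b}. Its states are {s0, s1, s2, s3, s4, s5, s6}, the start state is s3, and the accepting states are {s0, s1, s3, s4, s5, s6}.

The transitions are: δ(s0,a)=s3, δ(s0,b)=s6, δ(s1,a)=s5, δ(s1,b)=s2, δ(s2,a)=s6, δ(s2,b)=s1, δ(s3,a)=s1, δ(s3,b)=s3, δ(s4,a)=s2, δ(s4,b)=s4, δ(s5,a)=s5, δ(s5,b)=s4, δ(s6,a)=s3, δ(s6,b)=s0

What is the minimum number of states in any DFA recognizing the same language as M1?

6

All states are reachable from the start state.
P0 = {s0,s1,s3,s4,s5,s6} | {s2}.
Refine {s0,s1,s3,s4,s5,s6} on symbol a: members go to different blocks, giving {s0,s1,s3,s5,s6} and {s4}.
Refine {s0,s1,s3,s5,s6} on symbol b: members go to different blocks, giving {s0,s3,s6} and {s1} and {s5}.
On input a, block {s0,s3,s6} splits into {s0,s6} and {s3}.
The partition is now stable with 6 blocks: {s0,s6} | {s2} | {s4} | {s1} | {s5} | {s3}.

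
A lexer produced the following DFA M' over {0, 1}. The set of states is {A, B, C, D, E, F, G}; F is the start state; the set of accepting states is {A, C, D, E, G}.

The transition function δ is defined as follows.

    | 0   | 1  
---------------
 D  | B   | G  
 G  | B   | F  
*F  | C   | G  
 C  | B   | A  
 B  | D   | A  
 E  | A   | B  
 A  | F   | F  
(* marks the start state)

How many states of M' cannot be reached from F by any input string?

1

No path from F leads to E; the other 6 states are all reachable.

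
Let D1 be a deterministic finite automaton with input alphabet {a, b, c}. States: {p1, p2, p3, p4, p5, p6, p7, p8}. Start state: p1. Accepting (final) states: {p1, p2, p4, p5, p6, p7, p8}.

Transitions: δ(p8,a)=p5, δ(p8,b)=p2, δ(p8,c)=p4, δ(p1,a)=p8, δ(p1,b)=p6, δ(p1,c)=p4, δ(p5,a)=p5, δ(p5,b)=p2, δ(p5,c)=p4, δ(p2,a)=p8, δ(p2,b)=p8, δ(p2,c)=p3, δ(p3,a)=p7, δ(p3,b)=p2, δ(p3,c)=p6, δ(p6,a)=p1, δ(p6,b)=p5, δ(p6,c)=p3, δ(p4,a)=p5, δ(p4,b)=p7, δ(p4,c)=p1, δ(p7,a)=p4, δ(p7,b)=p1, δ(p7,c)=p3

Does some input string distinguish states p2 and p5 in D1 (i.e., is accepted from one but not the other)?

Yes

Initial partition by acceptance: {p1,p2,p4,p5,p6,p7,p8} | {p3}.
Refine {p1,p2,p4,p5,p6,p7,p8} on symbol c: members go to different blocks, giving {p1,p4,p5,p8} and {p2,p6,p7}.
No further refinement is possible. Final partition (3 blocks): {p1,p4,p5,p8} | {p3} | {p2,p6,p7}.
p2 and p5 end up in different blocks, so they are distinguishable. For instance, the string 'c' is accepted from only p5.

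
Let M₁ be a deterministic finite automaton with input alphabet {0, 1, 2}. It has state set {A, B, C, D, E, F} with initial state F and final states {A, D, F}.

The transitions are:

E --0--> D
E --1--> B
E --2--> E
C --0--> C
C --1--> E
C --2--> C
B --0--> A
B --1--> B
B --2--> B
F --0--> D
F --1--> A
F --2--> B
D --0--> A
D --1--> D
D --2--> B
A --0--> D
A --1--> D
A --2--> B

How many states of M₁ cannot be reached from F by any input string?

Starting at F and following transitions, the reachable set is {A, B, D, F}. That leaves C, E unreachable — 2 in total.

2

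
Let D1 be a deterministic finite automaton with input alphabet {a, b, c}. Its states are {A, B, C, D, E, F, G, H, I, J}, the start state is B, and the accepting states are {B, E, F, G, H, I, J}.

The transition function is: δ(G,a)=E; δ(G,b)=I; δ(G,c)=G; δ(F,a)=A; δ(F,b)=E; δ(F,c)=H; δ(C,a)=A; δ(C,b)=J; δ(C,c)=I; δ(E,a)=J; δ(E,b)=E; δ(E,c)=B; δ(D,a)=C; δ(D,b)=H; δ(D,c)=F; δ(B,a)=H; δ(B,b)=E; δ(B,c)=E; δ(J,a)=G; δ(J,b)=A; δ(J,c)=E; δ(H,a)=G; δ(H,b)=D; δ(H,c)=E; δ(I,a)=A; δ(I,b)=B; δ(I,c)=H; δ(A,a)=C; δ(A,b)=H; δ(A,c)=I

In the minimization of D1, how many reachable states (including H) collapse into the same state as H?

2

All states are reachable from the start state.
Initial partition by acceptance: {B,E,F,G,H,I,J} | {A,C,D}.
On input a, block {B,E,F,G,H,I,J} splits into {B,E,G,H,J} and {F,I}.
On input b, block {B,E,G,H,J} splits into {B,E} and {H,J} and {G}.
The partition is now stable with 5 blocks: {B,E} | {A,C,D} | {F,I} | {H,J} | {G}.
The equivalence class containing H is {H,J}, of size 2.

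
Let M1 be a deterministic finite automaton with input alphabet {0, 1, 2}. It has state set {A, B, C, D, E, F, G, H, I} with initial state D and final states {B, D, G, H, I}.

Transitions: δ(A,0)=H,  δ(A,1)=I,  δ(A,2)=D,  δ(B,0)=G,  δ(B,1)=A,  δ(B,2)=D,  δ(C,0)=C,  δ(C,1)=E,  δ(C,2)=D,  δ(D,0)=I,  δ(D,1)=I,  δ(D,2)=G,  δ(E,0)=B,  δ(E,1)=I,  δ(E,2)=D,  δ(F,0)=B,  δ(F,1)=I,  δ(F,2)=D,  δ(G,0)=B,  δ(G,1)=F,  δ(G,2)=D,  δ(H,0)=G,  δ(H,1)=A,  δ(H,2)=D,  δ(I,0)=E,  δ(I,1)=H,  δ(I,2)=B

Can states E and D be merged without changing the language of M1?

Reachable states from the start: {A,B,D,E,F,G,H,I}. Unreachable: {C} — drop them.
Initial partition by acceptance: {B,D,G,H,I} | {A,E,F}.
Split {B,D,G,H,I} by δ(·,0) → {B,D,G,H} and {I}.
Split {B,D,G,H} by δ(·,0) → {B,G,H} and {D}.
The partition is now stable with 4 blocks: {B,G,H} | {A,E,F} | {I} | {D}.
E and D end up in different blocks, so they are distinguishable. For instance, the string 'ε' is accepted from only D.

No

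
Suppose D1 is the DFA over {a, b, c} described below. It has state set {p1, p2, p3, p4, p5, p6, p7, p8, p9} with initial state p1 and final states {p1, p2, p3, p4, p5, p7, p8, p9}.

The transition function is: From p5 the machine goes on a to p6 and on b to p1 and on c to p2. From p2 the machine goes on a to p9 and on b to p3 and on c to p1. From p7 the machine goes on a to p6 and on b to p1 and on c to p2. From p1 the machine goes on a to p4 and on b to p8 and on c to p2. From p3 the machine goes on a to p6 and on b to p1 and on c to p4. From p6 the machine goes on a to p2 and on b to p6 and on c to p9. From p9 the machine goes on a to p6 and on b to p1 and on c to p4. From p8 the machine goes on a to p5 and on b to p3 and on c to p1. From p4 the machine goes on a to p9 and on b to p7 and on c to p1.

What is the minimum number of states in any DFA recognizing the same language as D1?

Initial partition by acceptance: {p1,p2,p3,p4,p5,p7,p8,p9} | {p6}.
Split {p1,p2,p3,p4,p5,p7,p8,p9} by δ(·,a) → {p1,p2,p4,p8} and {p3,p5,p7,p9}.
On input a, block {p1,p2,p4,p8} splits into {p2,p4,p8} and {p1}.
Stable partition: {p2,p4,p8} | {p6} | {p3,p5,p7,p9} | {p1} — 4 equivalence classes.

4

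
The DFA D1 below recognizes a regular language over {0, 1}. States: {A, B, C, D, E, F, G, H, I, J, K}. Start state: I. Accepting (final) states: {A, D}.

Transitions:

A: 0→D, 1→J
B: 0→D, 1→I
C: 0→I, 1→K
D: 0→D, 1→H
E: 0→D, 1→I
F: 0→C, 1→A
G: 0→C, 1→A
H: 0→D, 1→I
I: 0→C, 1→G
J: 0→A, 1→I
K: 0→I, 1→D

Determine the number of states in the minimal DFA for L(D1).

4

First remove the unreachable states {B,E,F}; 8 states remain.
Start with accepting vs non-accepting: {A,D} | {C,G,H,I,J,K}.
Split {C,G,H,I,J,K} by δ(·,0) → {C,G,I,K} and {H,J}.
Split {C,G,I,K} by δ(·,1) → {C,I} and {G,K}.
Stable partition: {A,D} | {C,I} | {H,J} | {G,K} — 4 equivalence classes.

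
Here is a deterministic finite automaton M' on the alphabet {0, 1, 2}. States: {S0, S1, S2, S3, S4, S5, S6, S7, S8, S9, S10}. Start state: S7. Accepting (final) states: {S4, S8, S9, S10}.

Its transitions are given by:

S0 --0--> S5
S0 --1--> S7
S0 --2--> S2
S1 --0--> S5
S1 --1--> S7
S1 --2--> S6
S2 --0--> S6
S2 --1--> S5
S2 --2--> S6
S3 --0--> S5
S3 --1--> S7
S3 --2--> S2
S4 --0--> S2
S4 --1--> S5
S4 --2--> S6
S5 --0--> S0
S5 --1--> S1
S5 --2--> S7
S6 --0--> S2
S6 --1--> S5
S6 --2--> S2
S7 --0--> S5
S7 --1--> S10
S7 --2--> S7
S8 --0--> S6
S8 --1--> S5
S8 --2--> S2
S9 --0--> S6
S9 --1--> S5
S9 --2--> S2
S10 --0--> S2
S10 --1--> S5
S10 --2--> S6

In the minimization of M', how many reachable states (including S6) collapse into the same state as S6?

First remove the unreachable states {S3,S4,S8,S9}; 7 states remain.
P0 = {S10} | {S0,S1,S2,S5,S6,S7}.
Split {S0,S1,S2,S5,S6,S7} by δ(·,1) → {S0,S1,S2,S5,S6} and {S7}.
Refine {S0,S1,S2,S5,S6} on symbol 1: members go to different blocks, giving {S2,S5,S6} and {S0,S1}.
On input 0, block {S2,S5,S6} splits into {S2,S6} and {S5}.
The partition is now stable with 5 blocks: {S10} | {S2,S6} | {S7} | {S0,S1} | {S5}.
The equivalence class containing S6 is {S2,S6}, of size 2.

2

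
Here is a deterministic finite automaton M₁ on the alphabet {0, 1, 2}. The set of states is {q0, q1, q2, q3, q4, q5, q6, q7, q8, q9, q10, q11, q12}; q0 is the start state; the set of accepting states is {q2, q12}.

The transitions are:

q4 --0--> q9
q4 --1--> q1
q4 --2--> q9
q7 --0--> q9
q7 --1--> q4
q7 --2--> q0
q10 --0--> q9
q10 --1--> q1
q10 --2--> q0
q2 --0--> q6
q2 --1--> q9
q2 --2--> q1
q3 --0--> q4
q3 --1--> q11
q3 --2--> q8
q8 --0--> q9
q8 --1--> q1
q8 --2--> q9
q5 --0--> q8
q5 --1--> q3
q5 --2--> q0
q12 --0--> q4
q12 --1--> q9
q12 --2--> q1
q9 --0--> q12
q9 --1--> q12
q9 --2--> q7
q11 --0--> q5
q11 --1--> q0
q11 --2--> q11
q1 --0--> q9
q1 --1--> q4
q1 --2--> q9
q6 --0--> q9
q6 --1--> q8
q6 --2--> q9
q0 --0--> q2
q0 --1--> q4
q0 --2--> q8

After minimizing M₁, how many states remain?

States {q3,q5,q10,q11} cannot be reached from the start state, so discard them.
Initial partition by acceptance: {q2,q12} | {q0,q1,q4,q6,q7,q8,q9}.
On input 0, block {q0,q1,q4,q6,q7,q8,q9} splits into {q1,q4,q6,q7,q8} and {q0,q9}.
On input 1, block {q0,q9} splits into {q0} and {q9}.
Split {q1,q4,q6,q7,q8} by δ(·,2) → {q1,q4,q6,q8} and {q7}.
Stable partition: {q2,q12} | {q1,q4,q6,q8} | {q0} | {q9} | {q7} — 5 equivalence classes.

5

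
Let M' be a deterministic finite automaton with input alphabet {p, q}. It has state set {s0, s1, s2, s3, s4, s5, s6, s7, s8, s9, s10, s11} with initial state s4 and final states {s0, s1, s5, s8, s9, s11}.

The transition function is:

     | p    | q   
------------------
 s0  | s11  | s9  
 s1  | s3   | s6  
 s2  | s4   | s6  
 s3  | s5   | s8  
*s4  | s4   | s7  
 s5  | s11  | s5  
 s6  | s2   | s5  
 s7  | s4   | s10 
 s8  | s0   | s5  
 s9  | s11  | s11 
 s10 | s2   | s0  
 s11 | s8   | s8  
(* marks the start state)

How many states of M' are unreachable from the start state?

2

No path from s4 leads to s1, s3; the other 10 states are all reachable.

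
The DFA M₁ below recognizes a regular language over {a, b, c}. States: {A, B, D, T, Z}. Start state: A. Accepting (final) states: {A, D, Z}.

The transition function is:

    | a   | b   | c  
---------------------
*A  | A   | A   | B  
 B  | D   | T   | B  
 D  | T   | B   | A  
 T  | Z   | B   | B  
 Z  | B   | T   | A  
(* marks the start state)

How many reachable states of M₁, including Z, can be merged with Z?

2

P0 = {A,D,Z} | {B,T}.
Split {A,D,Z} by δ(·,a) → {D,Z} and {A}.
No further refinement is possible. Final partition (3 blocks): {D,Z} | {B,T} | {A}.
The equivalence class containing Z is {D,Z}, of size 2.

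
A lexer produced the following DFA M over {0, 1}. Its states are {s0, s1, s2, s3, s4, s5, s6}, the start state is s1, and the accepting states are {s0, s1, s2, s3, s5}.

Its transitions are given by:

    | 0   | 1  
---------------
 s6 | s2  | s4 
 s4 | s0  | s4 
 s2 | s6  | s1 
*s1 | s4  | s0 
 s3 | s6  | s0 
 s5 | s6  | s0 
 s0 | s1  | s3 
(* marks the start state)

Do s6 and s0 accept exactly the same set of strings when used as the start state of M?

Reachable states from the start: {s0,s1,s2,s3,s4,s6}. Unreachable: {s5} — drop them.
Start with accepting vs non-accepting: {s0,s1,s2,s3} | {s4,s6}.
Refine {s0,s1,s2,s3} on symbol 0: members go to different blocks, giving {s1,s2,s3} and {s0}.
Refine {s1,s2,s3} on symbol 1: members go to different blocks, giving {s1,s3} and {s2}.
Refine {s4,s6} on symbol 0: members go to different blocks, giving {s4} and {s6}.
Refine {s1,s3} on symbol 0: members go to different blocks, giving {s1} and {s3}.
Stable partition: {s1} | {s4} | {s0} | {s2} | {s6} | {s3} — 6 equivalence classes.
s6 and s0 end up in different blocks, so they are distinguishable. For instance, the string 'ε' is accepted from only s0.

No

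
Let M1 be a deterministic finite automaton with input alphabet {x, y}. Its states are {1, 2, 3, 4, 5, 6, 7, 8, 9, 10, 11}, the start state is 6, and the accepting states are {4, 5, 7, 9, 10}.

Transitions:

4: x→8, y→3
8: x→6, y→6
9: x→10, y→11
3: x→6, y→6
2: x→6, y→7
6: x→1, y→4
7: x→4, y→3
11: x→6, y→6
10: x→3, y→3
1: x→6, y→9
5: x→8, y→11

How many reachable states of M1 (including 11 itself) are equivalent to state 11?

States {2,5,7} cannot be reached from the start state, so discard them.
Start with accepting vs non-accepting: {4,9,10} | {1,3,6,8,11}.
On input x, block {4,9,10} splits into {4,10} and {9}.
Refine {1,3,6,8,11} on symbol y: members go to different blocks, giving {3,8,11} and {1} and {6}.
No further refinement is possible. Final partition (5 blocks): {4,10} | {3,8,11} | {9} | {1} | {6}.
The equivalence class containing 11 is {3,8,11}, of size 3.

3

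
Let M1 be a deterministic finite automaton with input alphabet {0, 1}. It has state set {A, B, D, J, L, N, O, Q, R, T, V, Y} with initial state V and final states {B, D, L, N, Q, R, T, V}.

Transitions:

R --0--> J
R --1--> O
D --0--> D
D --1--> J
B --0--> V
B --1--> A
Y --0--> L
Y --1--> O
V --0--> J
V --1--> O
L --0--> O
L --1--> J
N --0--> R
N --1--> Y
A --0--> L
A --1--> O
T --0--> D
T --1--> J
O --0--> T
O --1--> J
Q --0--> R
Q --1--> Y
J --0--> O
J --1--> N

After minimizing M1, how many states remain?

7

States {A,B,Q} cannot be reached from the start state, so discard them.
P0 = {D,L,N,R,T,V} | {J,O,Y}.
On input 0, block {D,L,N,R,T,V} splits into {D,N,T} and {L,R,V}.
Refine {D,N,T} on symbol 0: members go to different blocks, giving {D,T} and {N}.
Split {J,O,Y} by δ(·,0) → {Y} and {O} and {J}.
Split {L,R,V} by δ(·,0) → {R,V} and {L}.
The partition is now stable with 7 blocks: {D,T} | {Y} | {R,V} | {N} | {O} | {J} | {L}.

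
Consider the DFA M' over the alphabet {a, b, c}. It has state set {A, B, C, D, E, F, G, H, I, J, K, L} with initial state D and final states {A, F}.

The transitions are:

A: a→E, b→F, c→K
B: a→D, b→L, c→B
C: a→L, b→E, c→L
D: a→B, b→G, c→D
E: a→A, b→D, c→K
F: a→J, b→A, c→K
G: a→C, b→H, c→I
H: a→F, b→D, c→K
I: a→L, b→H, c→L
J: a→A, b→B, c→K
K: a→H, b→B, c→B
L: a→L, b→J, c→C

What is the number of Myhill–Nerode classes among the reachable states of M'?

Initial partition by acceptance: {A,F} | {B,C,D,E,G,H,I,J,K,L}.
On input a, block {B,C,D,E,G,H,I,J,K,L} splits into {B,C,D,G,I,K,L} and {E,H,J}.
Split {B,C,D,G,I,K,L} by δ(·,a) → {B,C,D,G,I,L} and {K}.
Refine {B,C,D,G,I,L} on symbol b: members go to different blocks, giving {C,G,I,L} and {B,D}.
No further refinement is possible. Final partition (5 blocks): {A,F} | {C,G,I,L} | {E,H,J} | {K} | {B,D}.

5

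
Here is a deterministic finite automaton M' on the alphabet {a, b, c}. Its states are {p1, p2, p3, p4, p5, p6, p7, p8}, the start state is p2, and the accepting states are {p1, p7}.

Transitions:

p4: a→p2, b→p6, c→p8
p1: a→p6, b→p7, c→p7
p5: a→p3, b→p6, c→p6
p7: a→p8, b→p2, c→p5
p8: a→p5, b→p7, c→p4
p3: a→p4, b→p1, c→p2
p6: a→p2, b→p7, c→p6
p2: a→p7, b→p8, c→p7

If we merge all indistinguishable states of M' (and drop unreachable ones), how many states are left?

8

Initial partition by acceptance: {p1,p7} | {p2,p3,p4,p5,p6,p8}.
Split {p1,p7} by δ(·,b) → {p1} and {p7}.
Split {p2,p3,p4,p5,p6,p8} by δ(·,a) → {p3,p4,p5,p6,p8} and {p2}.
Split {p3,p4,p5,p6,p8} by δ(·,a) → {p3,p5,p8} and {p4,p6}.
Split {p3,p5,p8} by δ(·,a) → {p5,p8} and {p3}.
On input a, block {p5,p8} splits into {p5} and {p8}.
On input b, block {p4,p6} splits into {p4} and {p6}.
The partition is now stable with 8 blocks: {p1} | {p5} | {p7} | {p2} | {p4} | {p3} | {p8} | {p6}.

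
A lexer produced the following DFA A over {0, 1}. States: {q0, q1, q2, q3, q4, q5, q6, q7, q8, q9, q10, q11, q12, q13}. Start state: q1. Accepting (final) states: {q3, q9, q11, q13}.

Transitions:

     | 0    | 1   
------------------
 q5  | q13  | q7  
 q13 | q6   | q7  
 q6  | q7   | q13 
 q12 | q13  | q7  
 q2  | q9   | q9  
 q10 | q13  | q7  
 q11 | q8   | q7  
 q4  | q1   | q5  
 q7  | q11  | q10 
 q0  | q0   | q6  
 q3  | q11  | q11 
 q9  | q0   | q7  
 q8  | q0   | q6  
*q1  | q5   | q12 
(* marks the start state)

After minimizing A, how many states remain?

7

First remove the unreachable states {q2,q3,q4,q9}; 10 states remain.
Initial partition by acceptance: {q11,q13} | {q0,q1,q5,q6,q7,q8,q10,q12}.
Split {q0,q1,q5,q6,q7,q8,q10,q12} by δ(·,0) → {q0,q1,q6,q8} and {q5,q7,q10,q12}.
On input 0, block {q0,q1,q6,q8} splits into {q0,q8} and {q1,q6}.
On input 0, block {q11,q13} splits into {q11} and {q13}.
Split {q5,q7,q10,q12} by δ(·,0) → {q5,q10,q12} and {q7}.
Refine {q1,q6} on symbol 0: members go to different blocks, giving {q1} and {q6}.
No further refinement is possible. Final partition (7 blocks): {q11} | {q0,q8} | {q5,q10,q12} | {q1} | {q13} | {q7} | {q6}.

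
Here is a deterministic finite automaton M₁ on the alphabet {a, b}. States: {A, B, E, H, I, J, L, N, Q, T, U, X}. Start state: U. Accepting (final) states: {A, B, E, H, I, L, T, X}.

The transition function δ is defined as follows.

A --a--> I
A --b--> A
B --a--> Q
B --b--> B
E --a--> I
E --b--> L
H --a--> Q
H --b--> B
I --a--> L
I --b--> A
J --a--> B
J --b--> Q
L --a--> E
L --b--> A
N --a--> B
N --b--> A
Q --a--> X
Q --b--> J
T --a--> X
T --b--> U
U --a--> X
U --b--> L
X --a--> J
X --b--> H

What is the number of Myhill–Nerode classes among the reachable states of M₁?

4

States {N,T} cannot be reached from the start state, so discard them.
Initial partition by acceptance: {A,B,E,H,I,L,X} | {J,Q,U}.
On input a, block {A,B,E,H,I,L,X} splits into {A,E,I,L} and {B,H,X}.
On input b, block {J,Q,U} splits into {J,Q} and {U}.
No further refinement is possible. Final partition (4 blocks): {A,E,I,L} | {J,Q} | {B,H,X} | {U}.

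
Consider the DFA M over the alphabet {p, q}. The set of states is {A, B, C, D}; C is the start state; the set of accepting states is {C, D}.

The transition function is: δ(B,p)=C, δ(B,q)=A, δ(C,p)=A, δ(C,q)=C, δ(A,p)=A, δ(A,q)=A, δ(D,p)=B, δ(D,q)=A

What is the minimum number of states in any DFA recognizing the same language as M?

2

First remove the unreachable states {B,D}; 2 states remain.
Initial partition by acceptance: {C} | {A}.
The partition is now stable with 2 blocks: {C} | {A}.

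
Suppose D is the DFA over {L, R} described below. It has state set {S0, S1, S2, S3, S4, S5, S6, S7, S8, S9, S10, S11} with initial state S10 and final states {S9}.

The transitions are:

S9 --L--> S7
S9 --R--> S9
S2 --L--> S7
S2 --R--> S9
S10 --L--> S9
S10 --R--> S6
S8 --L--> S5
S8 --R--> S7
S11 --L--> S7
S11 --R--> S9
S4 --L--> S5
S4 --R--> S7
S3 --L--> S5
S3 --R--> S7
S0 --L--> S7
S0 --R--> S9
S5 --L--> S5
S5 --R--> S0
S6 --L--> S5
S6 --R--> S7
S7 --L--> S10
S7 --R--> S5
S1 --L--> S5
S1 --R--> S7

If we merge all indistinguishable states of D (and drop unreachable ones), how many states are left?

States {S1,S2,S3,S4,S8,S11} cannot be reached from the start state, so discard them.
P0 = {S9} | {S0,S5,S6,S7,S10}.
On input L, block {S0,S5,S6,S7,S10} splits into {S0,S5,S6,S7} and {S10}.
Split {S0,S5,S6,S7} by δ(·,L) → {S0,S5,S6} and {S7}.
On input L, block {S0,S5,S6} splits into {S5,S6} and {S0}.
On input R, block {S5,S6} splits into {S5} and {S6}.
The partition is now stable with 6 blocks: {S9} | {S5} | {S10} | {S7} | {S0} | {S6}.

6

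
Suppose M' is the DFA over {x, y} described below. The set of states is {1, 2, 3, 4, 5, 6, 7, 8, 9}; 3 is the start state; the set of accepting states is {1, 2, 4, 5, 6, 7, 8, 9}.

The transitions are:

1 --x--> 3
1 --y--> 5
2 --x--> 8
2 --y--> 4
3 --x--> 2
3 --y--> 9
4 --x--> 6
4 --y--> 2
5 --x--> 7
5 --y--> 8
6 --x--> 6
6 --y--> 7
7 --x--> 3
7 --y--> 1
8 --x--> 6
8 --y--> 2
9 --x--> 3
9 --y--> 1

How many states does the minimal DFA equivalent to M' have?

Initial partition by acceptance: {1,2,4,5,6,7,8,9} | {3}.
On input x, block {1,2,4,5,6,7,8,9} splits into {2,4,5,6,8} and {1,7,9}.
Split {2,4,5,6,8} by δ(·,x) → {2,4,6,8} and {5}.
Split {2,4,6,8} by δ(·,y) → {2,4,8} and {6}.
Split {2,4,8} by δ(·,x) → {4,8} and {2}.
On input y, block {1,7,9} splits into {7,9} and {1}.
The partition is now stable with 7 blocks: {4,8} | {3} | {7,9} | {5} | {6} | {2} | {1}.

7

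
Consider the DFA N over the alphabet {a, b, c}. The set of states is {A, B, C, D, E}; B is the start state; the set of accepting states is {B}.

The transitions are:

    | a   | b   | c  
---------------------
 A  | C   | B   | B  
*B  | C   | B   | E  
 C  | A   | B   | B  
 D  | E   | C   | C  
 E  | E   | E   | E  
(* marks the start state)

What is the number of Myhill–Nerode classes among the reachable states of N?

States {D} cannot be reached from the start state, so discard them.
P0 = {B} | {A,C,E}.
Split {A,C,E} by δ(·,b) → {A,C} and {E}.
The partition is now stable with 3 blocks: {B} | {A,C} | {E}.

3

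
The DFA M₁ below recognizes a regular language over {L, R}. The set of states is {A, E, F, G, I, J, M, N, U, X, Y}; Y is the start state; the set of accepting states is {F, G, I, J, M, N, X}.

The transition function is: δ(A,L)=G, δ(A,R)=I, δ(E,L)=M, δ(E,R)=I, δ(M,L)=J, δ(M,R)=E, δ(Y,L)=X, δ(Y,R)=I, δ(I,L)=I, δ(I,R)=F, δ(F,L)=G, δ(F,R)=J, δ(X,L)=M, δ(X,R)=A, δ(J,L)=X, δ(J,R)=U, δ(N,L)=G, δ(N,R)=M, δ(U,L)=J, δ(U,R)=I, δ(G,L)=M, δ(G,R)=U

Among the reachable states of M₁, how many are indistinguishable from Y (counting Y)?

4

Reachable states from the start: {A,E,F,G,I,J,M,U,X,Y}. Unreachable: {N} — drop them.
Start with accepting vs non-accepting: {F,G,I,J,M,X} | {A,E,U,Y}.
On input R, block {F,G,I,J,M,X} splits into {G,J,M,X} and {F,I}.
Split {F,I} by δ(·,L) → {F} and {I}.
Stable partition: {G,J,M,X} | {A,E,U,Y} | {F} | {I} — 4 equivalence classes.
State Y belongs to the block {A,E,U,Y}, which has 4 states.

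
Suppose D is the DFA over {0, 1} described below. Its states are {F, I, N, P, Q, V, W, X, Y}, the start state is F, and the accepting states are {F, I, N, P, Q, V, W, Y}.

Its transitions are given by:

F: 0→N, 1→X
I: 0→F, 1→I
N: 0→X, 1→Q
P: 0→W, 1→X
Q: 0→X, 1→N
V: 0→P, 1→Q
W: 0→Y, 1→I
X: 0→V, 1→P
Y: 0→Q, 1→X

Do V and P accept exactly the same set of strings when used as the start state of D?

No

P0 = {F,I,N,P,Q,V,W,Y} | {X}.
Refine {F,I,N,P,Q,V,W,Y} on symbol 0: members go to different blocks, giving {F,I,P,V,W,Y} and {N,Q}.
Split {F,I,P,V,W,Y} by δ(·,0) → {I,P,V,W} and {F,Y}.
Split {I,P,V,W} by δ(·,0) → {I,W} and {P,V}.
On input 0, block {P,V} splits into {P} and {V}.
The partition is now stable with 6 blocks: {I,W} | {X} | {N,Q} | {F,Y} | {P} | {V}.
V and P end up in different blocks, so they are distinguishable. For instance, the string '1' is accepted from only V.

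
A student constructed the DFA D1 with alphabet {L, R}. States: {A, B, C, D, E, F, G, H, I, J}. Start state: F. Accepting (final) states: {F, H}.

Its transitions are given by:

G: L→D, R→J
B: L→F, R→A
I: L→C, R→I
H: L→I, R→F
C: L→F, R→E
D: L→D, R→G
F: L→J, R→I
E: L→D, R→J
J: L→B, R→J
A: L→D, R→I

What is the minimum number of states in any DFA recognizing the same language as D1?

First remove the unreachable states {H}; 9 states remain.
Initial partition by acceptance: {F} | {A,B,C,D,E,G,I,J}.
Refine {A,B,C,D,E,G,I,J} on symbol L: members go to different blocks, giving {A,D,E,G,I,J} and {B,C}.
Split {A,D,E,G,I,J} by δ(·,L) → {A,D,E,G} and {I,J}.
Refine {A,D,E,G} on symbol R: members go to different blocks, giving {A,E,G} and {D}.
The partition is now stable with 5 blocks: {F} | {A,E,G} | {B,C} | {I,J} | {D}.

5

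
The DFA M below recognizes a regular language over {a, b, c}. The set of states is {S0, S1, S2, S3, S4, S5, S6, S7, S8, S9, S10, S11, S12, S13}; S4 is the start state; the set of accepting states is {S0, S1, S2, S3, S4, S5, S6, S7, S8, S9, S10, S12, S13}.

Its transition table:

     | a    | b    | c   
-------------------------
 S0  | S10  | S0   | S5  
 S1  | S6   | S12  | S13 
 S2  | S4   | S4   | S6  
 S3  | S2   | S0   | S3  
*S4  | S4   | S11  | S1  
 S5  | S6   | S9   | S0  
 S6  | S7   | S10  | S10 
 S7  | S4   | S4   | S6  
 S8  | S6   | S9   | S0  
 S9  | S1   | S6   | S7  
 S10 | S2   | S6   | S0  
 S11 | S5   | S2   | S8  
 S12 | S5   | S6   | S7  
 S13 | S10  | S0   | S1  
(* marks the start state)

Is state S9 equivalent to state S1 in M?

States {S3} cannot be reached from the start state, so discard them.
P0 = {S0,S1,S2,S4,S5,S6,S7,S8,S9,S10,S12,S13} | {S11}.
Refine {S0,S1,S2,S4,S5,S6,S7,S8,S9,S10,S12,S13} on symbol b: members go to different blocks, giving {S0,S1,S2,S5,S6,S7,S8,S9,S10,S12,S13} and {S4}.
Refine {S0,S1,S2,S5,S6,S7,S8,S9,S10,S12,S13} on symbol a: members go to different blocks, giving {S0,S1,S5,S6,S8,S9,S10,S12,S13} and {S2,S7}.
On input a, block {S0,S1,S5,S6,S8,S9,S10,S12,S13} splits into {S0,S1,S5,S8,S9,S12,S13} and {S6,S10}.
On input a, block {S0,S1,S5,S8,S9,S12,S13} splits into {S0,S1,S5,S8,S13} and {S9,S12}.
Refine {S0,S1,S5,S8,S13} on symbol b: members go to different blocks, giving {S1,S5,S8} and {S0,S13}.
Refine {S6,S10} on symbol c: members go to different blocks, giving {S6} and {S10}.
The partition is now stable with 8 blocks: {S1,S5,S8} | {S11} | {S4} | {S2,S7} | {S6} | {S9,S12} | {S0,S13} | {S10}.
S9 and S1 end up in different blocks, so they are distinguishable. For instance, the string 'cab' is accepted from only S1.

No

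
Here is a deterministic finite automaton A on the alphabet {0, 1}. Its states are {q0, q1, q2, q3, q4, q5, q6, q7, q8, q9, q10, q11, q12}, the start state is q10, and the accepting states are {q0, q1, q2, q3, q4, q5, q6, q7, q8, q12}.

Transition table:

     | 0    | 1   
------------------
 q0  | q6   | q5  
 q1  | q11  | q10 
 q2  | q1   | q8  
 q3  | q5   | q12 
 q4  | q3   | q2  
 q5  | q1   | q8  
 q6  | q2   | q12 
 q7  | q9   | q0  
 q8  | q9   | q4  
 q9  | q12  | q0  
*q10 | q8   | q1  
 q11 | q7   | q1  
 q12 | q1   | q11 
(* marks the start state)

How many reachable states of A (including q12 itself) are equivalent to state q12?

Every state is reachable, so we keep all 13.
P0 = {q0,q1,q2,q3,q4,q5,q6,q7,q8,q12} | {q9,q10,q11}.
On input 0, block {q0,q1,q2,q3,q4,q5,q6,q7,q8,q12} splits into {q0,q2,q3,q4,q5,q6,q12} and {q1,q7,q8}.
On input 0, block {q0,q2,q3,q4,q5,q6,q12} splits into {q0,q3,q4,q6} and {q2,q5,q12}.
Split {q0,q3,q4,q6} by δ(·,0) → {q0,q4} and {q3,q6}.
Refine {q9,q10,q11} on symbol 0: members go to different blocks, giving {q10,q11} and {q9}.
On input 0, block {q1,q7,q8} splits into {q7,q8} and {q1}.
Refine {q2,q5,q12} on symbol 1: members go to different blocks, giving {q2,q5} and {q12}.
Stable partition: {q0,q4} | {q10,q11} | {q7,q8} | {q2,q5} | {q3,q6} | {q9} | {q1} | {q12} — 8 equivalence classes.
The equivalence class containing q12 is {q12}, of size 1.

1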